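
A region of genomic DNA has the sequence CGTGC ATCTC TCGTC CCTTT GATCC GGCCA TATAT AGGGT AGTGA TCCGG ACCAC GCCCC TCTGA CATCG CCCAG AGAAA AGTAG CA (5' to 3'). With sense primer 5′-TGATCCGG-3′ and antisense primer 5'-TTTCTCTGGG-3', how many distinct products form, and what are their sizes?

Two products: 61 bp, 38 bp

The forward primer TGATCCGG matches the top strand at positions 20–27, 43–50.
The reverse primer's reverse complement is CCCAGAGAAA, matching at positions 71–80.
Each forward site pairs with the reverse site to give a product ending at position 80: sizes 61, 38 bp.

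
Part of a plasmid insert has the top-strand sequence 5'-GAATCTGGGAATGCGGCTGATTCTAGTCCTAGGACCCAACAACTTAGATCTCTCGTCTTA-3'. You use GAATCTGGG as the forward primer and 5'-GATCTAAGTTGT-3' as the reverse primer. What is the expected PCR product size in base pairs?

50 bp

Forward primer GAATCTGGG is found on the top strand at positions 1–9.
Taking the reverse complement of GATCTAAGTTGT gives ACAACTTAGATC, found at positions 39–50 on the template; the primer anneals here to the top strand with its 3' end pointing upstream.
The product runs from position 1 to position 50, so its length is 50 − 1 + 1 = 50 bp.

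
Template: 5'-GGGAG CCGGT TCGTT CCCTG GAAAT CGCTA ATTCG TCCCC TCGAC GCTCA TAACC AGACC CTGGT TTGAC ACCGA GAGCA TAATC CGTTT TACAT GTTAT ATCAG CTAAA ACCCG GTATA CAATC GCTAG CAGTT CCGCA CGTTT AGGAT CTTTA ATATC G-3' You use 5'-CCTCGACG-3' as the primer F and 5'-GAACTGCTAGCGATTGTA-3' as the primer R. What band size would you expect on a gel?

The forward primer matches the template at positions 39–46.
The reverse primer's reverse complement is TACAATCGCTAGCAGTTC, which matches the template at positions 119–136.
Amplicon spans positions 39–136: 98 bp.

98 bp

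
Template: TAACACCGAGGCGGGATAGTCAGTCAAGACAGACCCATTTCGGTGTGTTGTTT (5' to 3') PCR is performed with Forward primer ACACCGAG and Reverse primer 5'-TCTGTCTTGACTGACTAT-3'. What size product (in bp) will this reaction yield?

Scanning the template, ACACCGAG occurs at positions 3–10; this primer anneals to the bottom strand there with its 3' end pointing downstream.
Reverse complement of the reverse primer: ATAGTCAGTCAAGACAGA. This occurs on the top strand at positions 16–33.
The product runs from position 3 to position 33, so its length is 33 − 3 + 1 = 31 bp.

31 bp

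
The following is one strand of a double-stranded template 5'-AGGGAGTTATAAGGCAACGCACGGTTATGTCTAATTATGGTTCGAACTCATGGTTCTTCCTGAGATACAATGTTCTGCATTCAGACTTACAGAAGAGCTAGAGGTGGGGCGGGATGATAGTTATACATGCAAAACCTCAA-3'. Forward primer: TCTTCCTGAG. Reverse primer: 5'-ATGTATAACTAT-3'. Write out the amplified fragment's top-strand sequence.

5'-TCTTCCTGAGATACAATGTTCTGCATTCAGACTTACAGAAGAGCTAGAGGTGGGGCGGGATGATAGTTATACAT-3'

Scanning the template, TCTTCCTGAG occurs at positions 55–64; this primer anneals to the bottom strand there with its 3' end pointing downstream.
Taking the reverse complement of ATGTATAACTAT gives ATAGTTATACAT, found at positions 117–128 on the template; the primer anneals here to the top strand with its 3' end pointing upstream.
The product is the template from position 55 through 128 (74 bp).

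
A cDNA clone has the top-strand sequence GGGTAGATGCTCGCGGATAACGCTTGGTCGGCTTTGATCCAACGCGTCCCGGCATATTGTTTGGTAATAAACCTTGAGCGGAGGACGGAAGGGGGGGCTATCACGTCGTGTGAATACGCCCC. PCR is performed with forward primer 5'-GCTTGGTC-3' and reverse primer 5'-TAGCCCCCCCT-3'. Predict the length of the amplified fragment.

79 bp

The forward primer matches the template at positions 22–29.
Taking the reverse complement of TAGCCCCCCCT gives AGGGGGGGCTA, found at positions 90–100 on the template; the primer anneals here to the top strand with its 3' end pointing upstream.
Amplicon spans positions 22–100: 79 bp.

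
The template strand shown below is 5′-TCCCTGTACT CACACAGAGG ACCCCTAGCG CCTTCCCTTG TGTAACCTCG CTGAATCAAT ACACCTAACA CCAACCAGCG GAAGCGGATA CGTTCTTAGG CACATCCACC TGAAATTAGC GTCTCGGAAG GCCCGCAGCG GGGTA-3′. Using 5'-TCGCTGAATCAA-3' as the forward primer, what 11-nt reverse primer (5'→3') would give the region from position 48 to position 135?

The product's 3' end on the top strand is position 135.
The reverse primer anneals to the top strand over positions 125–135, i.e. to CGGAAGGCCCG.
Its sequence written 5'→3' is the reverse complement: CGGGCCTTCCG.

5'-CGGGCCTTCCG-3'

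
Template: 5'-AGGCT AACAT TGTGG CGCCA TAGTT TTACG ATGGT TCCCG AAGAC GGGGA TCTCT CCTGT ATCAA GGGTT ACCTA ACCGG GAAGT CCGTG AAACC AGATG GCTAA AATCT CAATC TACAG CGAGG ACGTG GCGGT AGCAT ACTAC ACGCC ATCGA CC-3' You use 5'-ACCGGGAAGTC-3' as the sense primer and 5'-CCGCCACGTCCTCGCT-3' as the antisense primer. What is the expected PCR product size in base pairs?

59 bp

Scanning the template, ACCGGGAAGTC occurs at positions 76–86; this primer anneals to the bottom strand there with its 3' end pointing downstream.
The reverse primer's reverse complement is AGCGAGGACGTGGCGG, which matches the template at positions 119–134.
Amplicon spans positions 76–134: 59 bp.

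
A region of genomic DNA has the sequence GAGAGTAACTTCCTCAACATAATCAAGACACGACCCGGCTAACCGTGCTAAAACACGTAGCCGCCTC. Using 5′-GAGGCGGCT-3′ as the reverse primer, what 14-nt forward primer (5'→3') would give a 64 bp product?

The reverse primer's reverse complement AGCCGCCTC matches the template at positions 59–67, so the product ends at position 67.
A 64 bp product then starts at position 67 − 64 + 1 = 4.
The forward primer is identical to the top strand there: AGTAACTTCCTCAA.

5'-AGTAACTTCCTCAA-3'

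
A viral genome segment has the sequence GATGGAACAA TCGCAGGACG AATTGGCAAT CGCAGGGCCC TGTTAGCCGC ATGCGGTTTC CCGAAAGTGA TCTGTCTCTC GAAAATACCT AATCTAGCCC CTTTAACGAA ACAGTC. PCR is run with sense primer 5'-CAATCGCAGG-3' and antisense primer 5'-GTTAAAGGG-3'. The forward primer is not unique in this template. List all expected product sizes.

The forward primer CAATCGCAGG matches the top strand at positions 8–17, 27–36.
The reverse primer's reverse complement is CCCTTTAAC, matching at positions 99–107.
Each forward site pairs with the reverse site to give a product ending at position 107: sizes 100, 81 bp.

100 bp, 81 bp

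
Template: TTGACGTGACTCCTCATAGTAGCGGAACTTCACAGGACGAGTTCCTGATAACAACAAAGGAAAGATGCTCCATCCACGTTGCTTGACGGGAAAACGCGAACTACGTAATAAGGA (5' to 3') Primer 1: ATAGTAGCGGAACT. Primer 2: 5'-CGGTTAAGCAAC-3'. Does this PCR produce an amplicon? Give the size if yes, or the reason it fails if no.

Primer 2 (CGGTTAAGCAAC) does not match the top strand, and its reverse complement GTTGCTTAACCG does not match either.
With no annealing site for primer 2, no amplification occurs.

No product — primer 2 has no binding site in the template.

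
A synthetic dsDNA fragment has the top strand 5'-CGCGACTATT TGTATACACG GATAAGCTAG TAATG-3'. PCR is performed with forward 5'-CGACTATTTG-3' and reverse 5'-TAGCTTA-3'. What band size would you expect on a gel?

27 bp

Forward primer CGACTATTTG is found on the top strand at positions 3–12.
Reverse complement of the reverse primer: TAAGCTA. This occurs on the top strand at positions 23–29.
Amplicon spans positions 3–29: 27 bp.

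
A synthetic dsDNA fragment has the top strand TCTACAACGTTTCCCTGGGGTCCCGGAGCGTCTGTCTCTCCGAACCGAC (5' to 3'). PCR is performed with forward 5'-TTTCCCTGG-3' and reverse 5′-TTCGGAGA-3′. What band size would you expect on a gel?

Forward primer TTTCCCTGG is found on the top strand at positions 10–18.
The reverse primer's reverse complement is TCTCCGAA, which matches the template at positions 37–44.
Amplicon spans positions 10–44: 35 bp.

35 bp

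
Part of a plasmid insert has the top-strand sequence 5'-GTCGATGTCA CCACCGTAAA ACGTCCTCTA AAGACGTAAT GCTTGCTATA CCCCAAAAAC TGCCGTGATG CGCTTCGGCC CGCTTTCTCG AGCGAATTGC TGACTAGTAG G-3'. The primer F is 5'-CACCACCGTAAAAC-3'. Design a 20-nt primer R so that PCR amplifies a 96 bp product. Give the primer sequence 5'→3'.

The forward primer binds at positions 9–22, so a 96 bp product ends at position 9 + 96 − 1 = 104.
The reverse primer anneals to the top strand over positions 85–104, i.e. to TTCTCGAGCGAATTGCTGAC.
Its sequence written 5'→3' is the reverse complement: GTCAGCAATTCGCTCGAGAA.

5'-GTCAGCAATTCGCTCGAGAA-3'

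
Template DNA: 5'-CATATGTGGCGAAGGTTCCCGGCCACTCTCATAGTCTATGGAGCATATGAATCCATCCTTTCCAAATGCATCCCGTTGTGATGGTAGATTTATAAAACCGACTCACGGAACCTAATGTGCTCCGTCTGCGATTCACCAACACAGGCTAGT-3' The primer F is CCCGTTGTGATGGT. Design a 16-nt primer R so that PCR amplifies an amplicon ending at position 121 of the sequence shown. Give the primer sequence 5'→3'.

5'-AGCACATTAGGTTCCG-3'

The forward primer binds at positions 72–85; the product's 3' end on the top strand is position 121.
The reverse primer anneals to the top strand over positions 106–121, i.e. to CGGAACCTAATGTGCT.
Its sequence written 5'→3' is the reverse complement: AGCACATTAGGTTCCG.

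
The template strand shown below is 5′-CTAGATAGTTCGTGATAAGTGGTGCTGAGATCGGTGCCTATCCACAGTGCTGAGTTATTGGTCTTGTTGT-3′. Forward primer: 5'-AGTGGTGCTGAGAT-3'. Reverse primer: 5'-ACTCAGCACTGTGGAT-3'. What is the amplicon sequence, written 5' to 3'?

Forward primer AGTGGTGCTGAGAT is found on the top strand at positions 18–31.
The reverse primer's reverse complement is ATCCACAGTGCTGAGT, which matches the template at positions 40–55.
The product is the template from position 18 through 55 (38 bp).

5'-AGTGGTGCTGAGATCGGTGCCTATCCACAGTGCTGAGT-3'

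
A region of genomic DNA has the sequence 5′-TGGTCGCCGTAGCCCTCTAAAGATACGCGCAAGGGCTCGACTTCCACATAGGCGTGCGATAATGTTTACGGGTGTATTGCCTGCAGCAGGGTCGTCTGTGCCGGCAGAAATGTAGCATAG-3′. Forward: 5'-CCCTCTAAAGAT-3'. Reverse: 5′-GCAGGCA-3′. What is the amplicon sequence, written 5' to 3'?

5'-CCCTCTAAAGATACGCGCAAGGGCTCGACTTCCACATAGGCGTGCGATAATGTTTACGGGTGTATTGCCTGC-3'

Forward primer CCCTCTAAAGAT is found on the top strand at positions 13–24.
Reverse complement of the reverse primer: TGCCTGC. This occurs on the top strand at positions 78–84.
The product is the template from position 13 through 84 (72 bp).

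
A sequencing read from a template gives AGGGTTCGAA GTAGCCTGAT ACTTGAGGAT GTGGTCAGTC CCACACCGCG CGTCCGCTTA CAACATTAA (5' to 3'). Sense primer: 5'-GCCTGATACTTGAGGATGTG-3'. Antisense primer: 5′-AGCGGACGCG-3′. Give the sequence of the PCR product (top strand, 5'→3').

5'-GCCTGATACTTGAGGATGTGGTCAGTCCCACACCGCGCGTCCGCT-3'

Scanning the template, GCCTGATACTTGAGGATGTG occurs at positions 14–33; this primer anneals to the bottom strand there with its 3' end pointing downstream.
The reverse primer's reverse complement is CGCGTCCGCT, which matches the template at positions 49–58.
The product is the template from position 14 through 58 (45 bp).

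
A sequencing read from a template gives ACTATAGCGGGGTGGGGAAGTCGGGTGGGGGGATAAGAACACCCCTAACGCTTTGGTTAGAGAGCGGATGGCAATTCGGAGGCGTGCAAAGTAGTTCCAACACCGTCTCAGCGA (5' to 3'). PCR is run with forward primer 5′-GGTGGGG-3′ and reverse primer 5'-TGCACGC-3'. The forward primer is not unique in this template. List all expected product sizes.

78 bp, 65 bp

The forward primer GGTGGGG matches the top strand at positions 11–17, 24–30.
The reverse primer's reverse complement is GCGTGCA, matching at positions 82–88.
Each forward site pairs with the reverse site to give a product ending at position 88: sizes 78, 65 bp.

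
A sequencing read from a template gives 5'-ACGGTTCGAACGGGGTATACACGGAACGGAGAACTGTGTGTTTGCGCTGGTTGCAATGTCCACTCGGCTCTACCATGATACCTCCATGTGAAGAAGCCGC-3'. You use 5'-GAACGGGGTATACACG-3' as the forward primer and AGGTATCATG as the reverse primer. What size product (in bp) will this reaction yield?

The forward primer matches the template at positions 8–23.
The reverse primer's reverse complement is CATGATACCT, which matches the template at positions 74–83.
The product runs from position 8 to position 83, so its length is 83 − 8 + 1 = 76 bp.

76 bp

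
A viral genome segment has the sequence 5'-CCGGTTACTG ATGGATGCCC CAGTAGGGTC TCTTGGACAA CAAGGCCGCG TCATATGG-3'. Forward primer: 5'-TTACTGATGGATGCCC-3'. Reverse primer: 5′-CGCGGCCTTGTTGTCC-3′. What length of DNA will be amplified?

46 bp

The forward primer matches the template at positions 5–20.
The reverse primer's reverse complement is GGACAACAAGGCCGCG, which matches the template at positions 35–50.
The product runs from position 5 to position 50, so its length is 50 − 5 + 1 = 46 bp.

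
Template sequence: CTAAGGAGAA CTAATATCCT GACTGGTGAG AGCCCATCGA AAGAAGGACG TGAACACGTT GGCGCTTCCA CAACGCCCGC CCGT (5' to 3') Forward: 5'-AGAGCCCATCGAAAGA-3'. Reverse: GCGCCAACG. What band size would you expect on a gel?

Scanning the template, AGAGCCCATCGAAAGA occurs at positions 29–44; this primer anneals to the bottom strand there with its 3' end pointing downstream.
The reverse primer's reverse complement is CGTTGGCGC, which matches the template at positions 57–65.
Amplicon spans positions 29–65: 37 bp.

37 bp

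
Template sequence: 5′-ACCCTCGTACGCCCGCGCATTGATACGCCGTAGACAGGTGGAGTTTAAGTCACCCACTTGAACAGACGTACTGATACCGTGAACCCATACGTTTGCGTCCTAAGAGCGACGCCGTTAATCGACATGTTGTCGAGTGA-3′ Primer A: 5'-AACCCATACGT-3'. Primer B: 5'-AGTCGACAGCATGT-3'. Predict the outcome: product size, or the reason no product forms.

No product — primer B has no binding site in the template.

Primer B (AGTCGACAGCATGT) does not match the top strand, and its reverse complement ACATGCTGTCGACT does not match either.
With no annealing site for primer B, no amplification occurs.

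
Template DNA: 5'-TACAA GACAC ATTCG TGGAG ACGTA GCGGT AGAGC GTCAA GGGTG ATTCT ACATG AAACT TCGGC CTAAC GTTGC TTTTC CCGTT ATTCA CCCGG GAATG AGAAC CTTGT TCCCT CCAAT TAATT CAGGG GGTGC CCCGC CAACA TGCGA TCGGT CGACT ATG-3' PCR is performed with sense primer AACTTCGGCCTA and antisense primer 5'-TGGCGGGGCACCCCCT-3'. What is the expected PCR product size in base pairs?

86 bp

The forward primer matches the template at positions 57–68.
Reverse complement of the reverse primer: AGGGGGTGCCCCGCCA. This occurs on the top strand at positions 127–142.
Product length = (reverse-primer end) − (forward-primer start) + 1 = 142 − 57 + 1 = 86 bp.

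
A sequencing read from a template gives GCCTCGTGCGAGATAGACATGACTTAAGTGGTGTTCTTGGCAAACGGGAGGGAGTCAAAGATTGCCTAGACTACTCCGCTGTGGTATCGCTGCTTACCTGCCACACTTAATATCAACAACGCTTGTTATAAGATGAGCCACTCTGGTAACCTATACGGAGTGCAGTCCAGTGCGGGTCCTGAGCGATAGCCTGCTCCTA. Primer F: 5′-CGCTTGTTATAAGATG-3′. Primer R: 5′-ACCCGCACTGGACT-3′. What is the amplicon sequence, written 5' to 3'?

5'-CGCTTGTTATAAGATGAGCCACTCTGGTAACCTATACGGAGTGCAGTCCAGTGCGGGT-3'

Scanning the template, CGCTTGTTATAAGATG occurs at positions 120–135; this primer anneals to the bottom strand there with its 3' end pointing downstream.
Taking the reverse complement of ACCCGCACTGGACT gives AGTCCAGTGCGGGT, found at positions 164–177 on the template; the primer anneals here to the top strand with its 3' end pointing upstream.
The product is the template from position 120 through 177 (58 bp).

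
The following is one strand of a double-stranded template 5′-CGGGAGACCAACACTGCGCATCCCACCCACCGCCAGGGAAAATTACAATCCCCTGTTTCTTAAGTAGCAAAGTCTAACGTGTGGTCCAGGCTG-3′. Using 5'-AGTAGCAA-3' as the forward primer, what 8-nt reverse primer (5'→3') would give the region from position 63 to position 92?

The product's 3' end on the top strand is position 92.
The reverse primer anneals to the top strand over positions 85–92, i.e. to TCCAGGCT.
Its sequence written 5'→3' is the reverse complement: AGCCTGGA.

5'-AGCCTGGA-3'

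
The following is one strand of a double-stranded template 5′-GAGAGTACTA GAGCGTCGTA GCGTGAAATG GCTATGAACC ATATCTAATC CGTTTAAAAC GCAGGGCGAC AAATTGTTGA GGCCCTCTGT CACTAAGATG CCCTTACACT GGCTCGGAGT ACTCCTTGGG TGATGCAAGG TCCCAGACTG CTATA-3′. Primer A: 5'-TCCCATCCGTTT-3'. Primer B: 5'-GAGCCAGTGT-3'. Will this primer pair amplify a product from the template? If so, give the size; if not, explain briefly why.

Primer A (TCCCATCCGTTT) does not match the top strand, and its reverse complement AAACGGATGGGA does not match either.
With no annealing site for primer A, no amplification occurs.

No product — primer A has no binding site in the template.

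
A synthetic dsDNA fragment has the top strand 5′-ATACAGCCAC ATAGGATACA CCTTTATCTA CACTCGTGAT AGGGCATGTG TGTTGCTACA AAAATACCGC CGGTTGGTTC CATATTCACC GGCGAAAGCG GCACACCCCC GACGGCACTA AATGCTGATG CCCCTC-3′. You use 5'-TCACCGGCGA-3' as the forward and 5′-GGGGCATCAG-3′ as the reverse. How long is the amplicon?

Scanning the template, TCACCGGCGA occurs at positions 86–95; this primer anneals to the bottom strand there with its 3' end pointing downstream.
Taking the reverse complement of GGGGCATCAG gives CTGATGCCCC, found at positions 125–134 on the template; the primer anneals here to the top strand with its 3' end pointing upstream.
The product runs from position 86 to position 134, so its length is 134 − 86 + 1 = 49 bp.

49 bp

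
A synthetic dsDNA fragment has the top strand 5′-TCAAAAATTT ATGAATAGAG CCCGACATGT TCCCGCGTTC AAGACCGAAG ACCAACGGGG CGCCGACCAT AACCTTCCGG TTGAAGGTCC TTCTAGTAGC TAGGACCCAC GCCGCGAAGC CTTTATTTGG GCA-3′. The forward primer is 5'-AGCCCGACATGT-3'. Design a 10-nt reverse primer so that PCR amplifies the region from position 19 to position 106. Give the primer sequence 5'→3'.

5'-GTCCTAGCTA-3'

The product's 3' end on the top strand is position 106.
The reverse primer anneals to the top strand over positions 97–106, i.e. to TAGCTAGGAC.
Its sequence written 5'→3' is the reverse complement: GTCCTAGCTA.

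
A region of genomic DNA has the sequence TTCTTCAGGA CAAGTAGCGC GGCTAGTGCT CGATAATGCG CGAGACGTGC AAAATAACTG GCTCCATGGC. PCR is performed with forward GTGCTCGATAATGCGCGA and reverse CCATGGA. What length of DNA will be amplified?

The forward primer matches the template at positions 26–43.
Reverse complement of the reverse primer: TCCATGG. This occurs on the top strand at positions 63–69.
Amplicon spans positions 26–69: 44 bp.

44 bp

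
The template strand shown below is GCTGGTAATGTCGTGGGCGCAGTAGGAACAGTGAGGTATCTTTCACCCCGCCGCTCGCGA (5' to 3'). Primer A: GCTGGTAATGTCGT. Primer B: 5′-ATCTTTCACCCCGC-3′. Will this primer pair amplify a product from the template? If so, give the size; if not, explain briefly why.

No product — both primers anneal to the same strand and extend in the same direction.

Primer A (GCTGGTAATGTCGT) matches the top strand at positions 1–14 (3' end points downstream).
Primer B (ATCTTTCACCCCGC) also matches the top strand directly, at positions 38–51 — its reverse complement GCGGGGTGAAAGAT is not present.
Both primers anneal to the bottom strand with 3' ends pointing the same way, so neither can prime synthesis back toward the other.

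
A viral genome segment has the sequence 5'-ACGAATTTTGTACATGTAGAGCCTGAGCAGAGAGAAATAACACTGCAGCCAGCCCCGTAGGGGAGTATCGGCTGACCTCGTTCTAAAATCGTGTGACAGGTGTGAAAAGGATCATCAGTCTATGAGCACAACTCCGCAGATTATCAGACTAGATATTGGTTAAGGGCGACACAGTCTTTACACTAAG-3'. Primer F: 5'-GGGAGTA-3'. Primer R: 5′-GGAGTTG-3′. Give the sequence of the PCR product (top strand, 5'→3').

Forward primer GGGAGTA is found on the top strand at positions 61–67.
Taking the reverse complement of GGAGTTG gives CAACTCC, found at positions 129–135 on the template; the primer anneals here to the top strand with its 3' end pointing upstream.
The product is the template from position 61 through 135 (75 bp).

5'-GGGAGTATCGGCTGACCTCGTTCTAAAATCGTGTGACAGGTGTGAAAAGGATCATCAGTCTATGAGCACAACTCC-3'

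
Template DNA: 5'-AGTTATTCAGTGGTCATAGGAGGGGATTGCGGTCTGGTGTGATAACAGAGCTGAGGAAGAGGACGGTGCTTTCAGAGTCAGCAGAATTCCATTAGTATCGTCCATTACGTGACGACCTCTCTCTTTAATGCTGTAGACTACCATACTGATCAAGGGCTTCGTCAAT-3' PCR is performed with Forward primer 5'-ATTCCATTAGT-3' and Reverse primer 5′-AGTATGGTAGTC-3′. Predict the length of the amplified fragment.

Forward primer ATTCCATTAGT is found on the top strand at positions 86–96.
The reverse primer's reverse complement is GACTACCATACT, which matches the template at positions 136–147.
Amplicon spans positions 86–147: 62 bp.

62 bp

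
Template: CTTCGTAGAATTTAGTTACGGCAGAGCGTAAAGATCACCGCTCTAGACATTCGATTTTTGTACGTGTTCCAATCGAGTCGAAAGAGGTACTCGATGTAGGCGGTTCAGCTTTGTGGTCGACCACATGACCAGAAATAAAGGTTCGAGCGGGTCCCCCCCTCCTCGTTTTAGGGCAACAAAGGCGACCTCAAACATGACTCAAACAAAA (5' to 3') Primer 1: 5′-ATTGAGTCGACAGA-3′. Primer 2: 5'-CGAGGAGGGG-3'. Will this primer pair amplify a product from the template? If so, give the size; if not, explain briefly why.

No product — primer 1 has no binding site in the template.

Primer 1 (ATTGAGTCGACAGA) does not match the top strand, and its reverse complement TCTGTCGACTCAAT does not match either.
With no annealing site for primer 1, no amplification occurs.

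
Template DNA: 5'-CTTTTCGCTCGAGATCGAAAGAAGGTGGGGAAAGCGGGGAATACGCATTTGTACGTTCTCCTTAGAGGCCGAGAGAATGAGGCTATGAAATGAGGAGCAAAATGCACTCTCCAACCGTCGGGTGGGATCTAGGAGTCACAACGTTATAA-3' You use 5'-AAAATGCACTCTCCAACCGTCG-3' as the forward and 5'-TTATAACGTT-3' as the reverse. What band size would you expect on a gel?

51 bp

The forward primer matches the template at positions 99–120.
Reverse complement of the reverse primer: AACGTTATAA. This occurs on the top strand at positions 140–149.
The product runs from position 99 to position 149, so its length is 149 − 99 + 1 = 51 bp.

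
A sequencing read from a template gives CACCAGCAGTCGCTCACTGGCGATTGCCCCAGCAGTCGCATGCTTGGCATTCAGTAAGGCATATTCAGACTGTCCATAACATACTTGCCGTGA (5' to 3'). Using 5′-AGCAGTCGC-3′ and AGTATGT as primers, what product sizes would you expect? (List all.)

The forward primer AGCAGTCGC matches the top strand at positions 5–13, 31–39.
The reverse primer's reverse complement is ACATACT, matching at positions 79–85.
Each forward site pairs with the reverse site to give a product ending at position 85: sizes 81, 55 bp.

81 bp, 55 bp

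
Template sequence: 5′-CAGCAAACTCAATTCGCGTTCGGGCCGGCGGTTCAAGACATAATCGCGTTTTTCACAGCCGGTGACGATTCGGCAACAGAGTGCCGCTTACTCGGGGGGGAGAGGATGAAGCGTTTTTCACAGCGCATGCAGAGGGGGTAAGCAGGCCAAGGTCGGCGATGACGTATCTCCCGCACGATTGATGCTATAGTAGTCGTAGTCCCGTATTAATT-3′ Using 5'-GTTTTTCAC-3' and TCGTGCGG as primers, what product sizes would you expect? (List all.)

The forward primer GTTTTTCAC matches the top strand at positions 48–56, 113–121.
The reverse primer's reverse complement is CCGCACGA, matching at positions 171–178.
Each forward site pairs with the reverse site to give a product ending at position 178: sizes 131, 66 bp.

131 bp, 66 bp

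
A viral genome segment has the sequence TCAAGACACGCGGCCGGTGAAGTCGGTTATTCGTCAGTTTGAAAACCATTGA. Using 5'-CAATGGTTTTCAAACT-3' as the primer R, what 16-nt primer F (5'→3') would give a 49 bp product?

The reverse primer's reverse complement AGTTTGAAAACCATTG matches the template at positions 36–51, so the product ends at position 51.
A 49 bp product then starts at position 51 − 49 + 1 = 3.
The forward primer is identical to the top strand there: AAGACACGCGGCCGGT.

5'-AAGACACGCGGCCGGT-3'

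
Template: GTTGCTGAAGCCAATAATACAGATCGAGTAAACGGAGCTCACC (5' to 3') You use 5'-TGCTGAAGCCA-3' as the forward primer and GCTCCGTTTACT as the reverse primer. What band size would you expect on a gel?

36 bp

Forward primer TGCTGAAGCCA is found on the top strand at positions 3–13.
Reverse complement of the reverse primer: AGTAAACGGAGC. This occurs on the top strand at positions 27–38.
Product length = (reverse-primer end) − (forward-primer start) + 1 = 38 − 3 + 1 = 36 bp.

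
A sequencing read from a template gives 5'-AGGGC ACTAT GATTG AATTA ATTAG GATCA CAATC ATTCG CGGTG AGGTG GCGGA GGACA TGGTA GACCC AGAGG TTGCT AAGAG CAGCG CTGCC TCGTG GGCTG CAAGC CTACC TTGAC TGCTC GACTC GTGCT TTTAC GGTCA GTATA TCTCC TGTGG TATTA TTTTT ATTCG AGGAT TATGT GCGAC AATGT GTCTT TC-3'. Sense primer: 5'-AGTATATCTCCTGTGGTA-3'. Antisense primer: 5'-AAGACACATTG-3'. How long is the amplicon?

56 bp

Scanning the template, AGTATATCTCCTGTGGTA occurs at positions 145–162; this primer anneals to the bottom strand there with its 3' end pointing downstream.
The reverse primer's reverse complement is CAATGTGTCTT, which matches the template at positions 190–200.
Product length = (reverse-primer end) − (forward-primer start) + 1 = 200 − 145 + 1 = 56 bp.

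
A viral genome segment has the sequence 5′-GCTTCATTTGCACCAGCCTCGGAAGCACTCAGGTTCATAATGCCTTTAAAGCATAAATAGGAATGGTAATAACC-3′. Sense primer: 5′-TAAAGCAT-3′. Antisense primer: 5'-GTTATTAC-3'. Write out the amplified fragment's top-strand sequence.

5'-TAAAGCATAAATAGGAATGGTAATAAC-3'

Scanning the template, TAAAGCAT occurs at positions 47–54; this primer anneals to the bottom strand there with its 3' end pointing downstream.
Taking the reverse complement of GTTATTAC gives GTAATAAC, found at positions 66–73 on the template; the primer anneals here to the top strand with its 3' end pointing upstream.
The product is the template from position 47 through 73 (27 bp).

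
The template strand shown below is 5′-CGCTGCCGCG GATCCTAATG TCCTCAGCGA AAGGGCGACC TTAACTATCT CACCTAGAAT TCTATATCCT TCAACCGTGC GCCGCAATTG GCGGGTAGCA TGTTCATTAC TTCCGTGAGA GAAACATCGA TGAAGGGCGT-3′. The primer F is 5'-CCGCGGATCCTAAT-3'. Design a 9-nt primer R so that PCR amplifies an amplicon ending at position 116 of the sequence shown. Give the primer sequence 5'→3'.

The forward primer binds at positions 6–19; the product's 3' end on the top strand is position 116.
The reverse primer anneals to the top strand over positions 108–116, i.e. to TACTTCCGT.
Its sequence written 5'→3' is the reverse complement: ACGGAAGTA.

5'-ACGGAAGTA-3'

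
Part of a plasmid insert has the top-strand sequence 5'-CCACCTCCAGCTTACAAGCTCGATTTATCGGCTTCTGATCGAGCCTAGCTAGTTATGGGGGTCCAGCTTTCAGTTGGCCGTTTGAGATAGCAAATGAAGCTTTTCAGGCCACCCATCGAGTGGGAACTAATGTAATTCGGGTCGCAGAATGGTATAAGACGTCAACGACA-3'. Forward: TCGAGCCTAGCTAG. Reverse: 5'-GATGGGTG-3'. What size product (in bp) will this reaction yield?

79 bp

Forward primer TCGAGCCTAGCTAG is found on the top strand at positions 39–52.
Taking the reverse complement of GATGGGTG gives CACCCATC, found at positions 110–117 on the template; the primer anneals here to the top strand with its 3' end pointing upstream.
Amplicon spans positions 39–117: 79 bp.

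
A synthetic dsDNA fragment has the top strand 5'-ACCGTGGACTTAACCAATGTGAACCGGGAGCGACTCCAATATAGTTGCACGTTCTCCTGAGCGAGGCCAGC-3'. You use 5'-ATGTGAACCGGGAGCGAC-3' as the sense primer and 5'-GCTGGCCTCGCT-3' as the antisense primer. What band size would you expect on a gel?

55 bp

Scanning the template, ATGTGAACCGGGAGCGAC occurs at positions 17–34; this primer anneals to the bottom strand there with its 3' end pointing downstream.
Taking the reverse complement of GCTGGCCTCGCT gives AGCGAGGCCAGC, found at positions 60–71 on the template; the primer anneals here to the top strand with its 3' end pointing upstream.
Amplicon spans positions 17–71: 55 bp.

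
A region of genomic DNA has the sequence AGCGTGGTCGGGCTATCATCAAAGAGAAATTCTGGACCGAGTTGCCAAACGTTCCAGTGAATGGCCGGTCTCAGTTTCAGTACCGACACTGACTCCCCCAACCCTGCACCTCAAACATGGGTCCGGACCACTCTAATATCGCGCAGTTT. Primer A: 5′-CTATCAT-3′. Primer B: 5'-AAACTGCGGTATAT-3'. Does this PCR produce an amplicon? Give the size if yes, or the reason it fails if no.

No product — primer B has no binding site in the template.

Primer B (AAACTGCGGTATAT) does not match the top strand, and its reverse complement ATATACCGCAGTTT does not match either.
With no annealing site for primer B, no amplification occurs.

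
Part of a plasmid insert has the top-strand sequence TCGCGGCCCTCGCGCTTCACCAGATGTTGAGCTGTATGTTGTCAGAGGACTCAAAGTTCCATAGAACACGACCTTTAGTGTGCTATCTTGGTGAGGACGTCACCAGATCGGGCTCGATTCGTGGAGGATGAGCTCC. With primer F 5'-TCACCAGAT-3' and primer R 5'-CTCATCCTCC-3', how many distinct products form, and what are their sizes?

The forward primer TCACCAGAT matches the top strand at positions 17–25, 100–108.
The reverse primer's reverse complement is GGAGGATGAG, matching at positions 123–132.
Each forward site pairs with the reverse site to give a product ending at position 132: sizes 116, 33 bp.

Two products: 116 bp, 33 bp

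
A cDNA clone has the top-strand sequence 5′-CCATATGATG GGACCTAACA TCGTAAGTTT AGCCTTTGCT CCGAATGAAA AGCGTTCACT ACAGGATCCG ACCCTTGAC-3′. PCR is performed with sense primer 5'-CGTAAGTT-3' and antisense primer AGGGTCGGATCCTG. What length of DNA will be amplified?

Scanning the template, CGTAAGTT occurs at positions 22–29; this primer anneals to the bottom strand there with its 3' end pointing downstream.
Reverse complement of the reverse primer: CAGGATCCGACCCT. This occurs on the top strand at positions 62–75.
Amplicon spans positions 22–75: 54 bp.

54 bp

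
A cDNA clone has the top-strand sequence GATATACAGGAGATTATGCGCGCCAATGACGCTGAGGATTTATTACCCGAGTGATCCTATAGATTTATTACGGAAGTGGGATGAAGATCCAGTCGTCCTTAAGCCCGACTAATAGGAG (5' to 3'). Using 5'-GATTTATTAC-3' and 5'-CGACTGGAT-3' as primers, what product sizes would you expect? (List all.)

The forward primer GATTTATTAC matches the top strand at positions 37–46, 62–71.
The reverse primer's reverse complement is ATCCAGTCG, matching at positions 87–95.
Each forward site pairs with the reverse site to give a product ending at position 95: sizes 59, 34 bp.

59 bp, 34 bp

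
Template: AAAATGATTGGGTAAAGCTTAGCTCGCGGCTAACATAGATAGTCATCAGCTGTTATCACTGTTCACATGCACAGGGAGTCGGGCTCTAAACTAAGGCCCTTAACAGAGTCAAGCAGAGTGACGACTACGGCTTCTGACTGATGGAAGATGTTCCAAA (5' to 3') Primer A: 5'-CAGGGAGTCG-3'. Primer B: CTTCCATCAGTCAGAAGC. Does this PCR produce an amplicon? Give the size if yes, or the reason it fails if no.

Yes — a 76 bp product.

Primer A (CAGGGAGTCG) matches the top strand at positions 72–81; it acts as a forward primer.
Primer B's reverse complement is GCTTCTGACTGATGGAAG, matching the top strand at positions 130–147; it acts as a reverse primer.
The 3' ends face each other across positions 72–147, giving a 76 bp product.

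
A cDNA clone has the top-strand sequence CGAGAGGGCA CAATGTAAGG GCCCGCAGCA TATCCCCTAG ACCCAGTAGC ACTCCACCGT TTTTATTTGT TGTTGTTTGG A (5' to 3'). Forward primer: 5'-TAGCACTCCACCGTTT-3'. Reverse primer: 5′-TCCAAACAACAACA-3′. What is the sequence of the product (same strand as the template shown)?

The forward primer matches the template at positions 47–62.
Taking the reverse complement of TCCAAACAACAACA gives TGTTGTTGTTTGGA, found at positions 68–81 on the template; the primer anneals here to the top strand with its 3' end pointing upstream.
The product is the template from position 47 through 81 (35 bp).

5'-TAGCACTCCACCGTTTTTATTTGTTGTTGTTTGGA-3'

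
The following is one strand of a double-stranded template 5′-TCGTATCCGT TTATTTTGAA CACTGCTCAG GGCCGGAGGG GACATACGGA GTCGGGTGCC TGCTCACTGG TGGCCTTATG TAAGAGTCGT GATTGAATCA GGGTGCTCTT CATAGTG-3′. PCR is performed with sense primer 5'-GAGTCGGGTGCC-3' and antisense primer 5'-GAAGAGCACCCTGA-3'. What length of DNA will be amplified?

63 bp

The forward primer matches the template at positions 49–60.
Reverse complement of the reverse primer: TCAGGGTGCTCTTC. This occurs on the top strand at positions 98–111.
Amplicon spans positions 49–111: 63 bp.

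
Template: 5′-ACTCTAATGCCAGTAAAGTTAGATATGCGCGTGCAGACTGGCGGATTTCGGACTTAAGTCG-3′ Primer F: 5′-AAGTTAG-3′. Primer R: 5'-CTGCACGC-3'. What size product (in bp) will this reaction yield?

The forward primer matches the template at positions 16–22.
Reverse complement of the reverse primer: GCGTGCAG. This occurs on the top strand at positions 29–36.
The product runs from position 16 to position 36, so its length is 36 − 16 + 1 = 21 bp.

21 bp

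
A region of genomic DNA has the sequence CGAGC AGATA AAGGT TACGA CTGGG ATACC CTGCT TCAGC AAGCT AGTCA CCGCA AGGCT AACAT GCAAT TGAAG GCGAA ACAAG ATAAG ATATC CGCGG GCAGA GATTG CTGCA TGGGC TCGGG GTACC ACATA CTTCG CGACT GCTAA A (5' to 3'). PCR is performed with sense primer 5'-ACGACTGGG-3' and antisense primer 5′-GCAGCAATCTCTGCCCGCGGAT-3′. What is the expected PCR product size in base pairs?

The forward primer matches the template at positions 17–25.
The reverse primer's reverse complement is ATCCGCGGGCAGAGATTGCTGC, which matches the template at positions 93–114.
The product runs from position 17 to position 114, so its length is 114 − 17 + 1 = 98 bp.

98 bp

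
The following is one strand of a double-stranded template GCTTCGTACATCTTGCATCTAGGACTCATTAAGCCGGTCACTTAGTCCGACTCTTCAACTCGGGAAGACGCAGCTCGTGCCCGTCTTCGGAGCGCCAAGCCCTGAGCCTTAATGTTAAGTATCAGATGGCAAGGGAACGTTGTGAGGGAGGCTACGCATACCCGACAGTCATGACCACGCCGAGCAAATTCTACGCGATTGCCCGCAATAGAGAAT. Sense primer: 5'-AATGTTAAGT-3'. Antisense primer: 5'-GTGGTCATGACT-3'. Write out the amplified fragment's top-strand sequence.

Scanning the template, AATGTTAAGT occurs at positions 111–120; this primer anneals to the bottom strand there with its 3' end pointing downstream.
Reverse complement of the reverse primer: AGTCATGACCAC. This occurs on the top strand at positions 167–178.
The product is the template from position 111 through 178 (68 bp).

5'-AATGTTAAGTATCAGATGGCAAGGGAACGTTGTGAGGGAGGCTACGCATACCCGACAGTCATGACCAC-3'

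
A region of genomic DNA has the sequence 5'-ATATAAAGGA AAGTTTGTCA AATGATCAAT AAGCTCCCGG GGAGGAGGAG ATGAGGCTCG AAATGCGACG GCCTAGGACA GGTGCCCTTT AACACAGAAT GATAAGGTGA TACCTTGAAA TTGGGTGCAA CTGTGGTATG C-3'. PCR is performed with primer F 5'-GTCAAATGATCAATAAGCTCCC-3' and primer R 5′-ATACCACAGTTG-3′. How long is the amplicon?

Forward primer GTCAAATGATCAATAAGCTCCC is found on the top strand at positions 17–38.
The reverse primer's reverse complement is CAACTGTGGTAT, which matches the template at positions 128–139.
Amplicon spans positions 17–139: 123 bp.

123 bp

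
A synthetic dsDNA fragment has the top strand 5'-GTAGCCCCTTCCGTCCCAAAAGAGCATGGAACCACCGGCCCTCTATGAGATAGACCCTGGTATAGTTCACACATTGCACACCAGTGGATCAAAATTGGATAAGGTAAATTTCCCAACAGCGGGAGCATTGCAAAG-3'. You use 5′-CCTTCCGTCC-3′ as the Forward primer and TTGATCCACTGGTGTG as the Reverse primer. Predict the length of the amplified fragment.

86 bp

Forward primer CCTTCCGTCC is found on the top strand at positions 7–16.
The reverse primer's reverse complement is CACACCAGTGGATCAA, which matches the template at positions 77–92.
Amplicon spans positions 7–92: 86 bp.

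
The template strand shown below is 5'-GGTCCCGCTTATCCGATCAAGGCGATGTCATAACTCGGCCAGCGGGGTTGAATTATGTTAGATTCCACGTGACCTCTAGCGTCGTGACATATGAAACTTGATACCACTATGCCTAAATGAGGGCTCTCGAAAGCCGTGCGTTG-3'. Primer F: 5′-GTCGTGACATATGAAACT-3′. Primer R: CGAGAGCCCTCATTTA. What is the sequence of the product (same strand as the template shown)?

The forward primer matches the template at positions 81–98.
Taking the reverse complement of CGAGAGCCCTCATTTA gives TAAATGAGGGCTCTCG, found at positions 114–129 on the template; the primer anneals here to the top strand with its 3' end pointing upstream.
The product is the template from position 81 through 129 (49 bp).

5'-GTCGTGACATATGAAACTTGATACCACTATGCCTAAATGAGGGCTCTCG-3'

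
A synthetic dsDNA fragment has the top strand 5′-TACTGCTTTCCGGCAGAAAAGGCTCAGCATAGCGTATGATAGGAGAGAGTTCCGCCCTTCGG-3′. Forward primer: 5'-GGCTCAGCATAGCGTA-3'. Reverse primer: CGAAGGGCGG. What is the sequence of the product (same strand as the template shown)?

Scanning the template, GGCTCAGCATAGCGTA occurs at positions 21–36; this primer anneals to the bottom strand there with its 3' end pointing downstream.
The reverse primer's reverse complement is CCGCCCTTCG, which matches the template at positions 52–61.
The product is the template from position 21 through 61 (41 bp).

5'-GGCTCAGCATAGCGTATGATAGGAGAGAGTTCCGCCCTTCG-3'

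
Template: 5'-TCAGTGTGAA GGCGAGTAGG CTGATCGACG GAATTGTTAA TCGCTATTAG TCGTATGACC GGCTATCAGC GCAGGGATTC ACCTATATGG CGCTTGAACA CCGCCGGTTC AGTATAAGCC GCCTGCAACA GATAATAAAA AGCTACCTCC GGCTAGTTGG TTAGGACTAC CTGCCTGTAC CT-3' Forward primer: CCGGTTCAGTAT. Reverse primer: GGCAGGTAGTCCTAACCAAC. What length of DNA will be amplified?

72 bp

The forward primer matches the template at positions 104–115.
The reverse primer's reverse complement is GTTGGTTAGGACTACCTGCC, which matches the template at positions 156–175.
The product runs from position 104 to position 175, so its length is 175 − 104 + 1 = 72 bp.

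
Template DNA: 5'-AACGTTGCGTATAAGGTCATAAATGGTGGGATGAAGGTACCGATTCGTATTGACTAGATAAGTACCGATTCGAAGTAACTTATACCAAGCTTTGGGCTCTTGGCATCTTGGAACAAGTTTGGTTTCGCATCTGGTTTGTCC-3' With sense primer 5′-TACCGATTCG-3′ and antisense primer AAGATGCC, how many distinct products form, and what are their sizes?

The forward primer TACCGATTCG matches the top strand at positions 38–47, 63–72.
The reverse primer's reverse complement is GGCATCTT, matching at positions 102–109.
Each forward site pairs with the reverse site to give a product ending at position 109: sizes 72, 47 bp.

Two products: 72 bp, 47 bp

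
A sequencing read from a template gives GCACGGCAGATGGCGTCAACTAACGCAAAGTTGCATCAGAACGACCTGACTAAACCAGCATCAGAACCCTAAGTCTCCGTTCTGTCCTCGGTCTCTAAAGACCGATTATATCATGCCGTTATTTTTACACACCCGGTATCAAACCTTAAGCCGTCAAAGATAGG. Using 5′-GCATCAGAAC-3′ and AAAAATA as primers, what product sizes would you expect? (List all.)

The forward primer GCATCAGAAC matches the top strand at positions 33–42, 58–67.
The reverse primer's reverse complement is TATTTTT, matching at positions 120–126.
Each forward site pairs with the reverse site to give a product ending at position 126: sizes 94, 69 bp.

94 bp, 69 bp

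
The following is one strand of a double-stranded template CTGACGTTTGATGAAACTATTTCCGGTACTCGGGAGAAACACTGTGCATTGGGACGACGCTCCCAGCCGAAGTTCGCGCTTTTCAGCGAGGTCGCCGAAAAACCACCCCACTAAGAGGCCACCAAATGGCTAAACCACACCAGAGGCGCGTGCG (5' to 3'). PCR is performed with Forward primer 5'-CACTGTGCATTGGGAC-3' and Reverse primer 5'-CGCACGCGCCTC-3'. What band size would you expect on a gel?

Forward primer CACTGTGCATTGGGAC is found on the top strand at positions 40–55.
The reverse primer's reverse complement is GAGGCGCGTGCG, which matches the template at positions 143–154.
The product runs from position 40 to position 154, so its length is 154 − 40 + 1 = 115 bp.

115 bp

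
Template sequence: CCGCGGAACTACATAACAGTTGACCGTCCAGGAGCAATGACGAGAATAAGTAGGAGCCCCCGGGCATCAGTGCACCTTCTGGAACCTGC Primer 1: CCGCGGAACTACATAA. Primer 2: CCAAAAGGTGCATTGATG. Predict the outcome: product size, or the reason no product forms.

Primer 2 (CCAAAAGGTGCATTGATG) does not match the top strand, and its reverse complement CATCAATGCACCTTTTGG does not match either.
With no annealing site for primer 2, no amplification occurs.

No product — primer 2 has no binding site in the template.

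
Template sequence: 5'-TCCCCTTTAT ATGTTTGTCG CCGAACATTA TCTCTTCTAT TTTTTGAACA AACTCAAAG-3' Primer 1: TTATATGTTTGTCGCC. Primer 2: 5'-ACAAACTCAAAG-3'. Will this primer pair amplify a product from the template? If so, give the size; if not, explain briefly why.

No product — both primers anneal to the same strand and extend in the same direction.

Primer 1 (TTATATGTTTGTCGCC) matches the top strand at positions 7–22 (3' end points downstream).
Primer 2 (ACAAACTCAAAG) also matches the top strand directly, at positions 48–59 — its reverse complement CTTTGAGTTTGT is not present.
Both primers anneal to the bottom strand with 3' ends pointing the same way, so neither can prime synthesis back toward the other.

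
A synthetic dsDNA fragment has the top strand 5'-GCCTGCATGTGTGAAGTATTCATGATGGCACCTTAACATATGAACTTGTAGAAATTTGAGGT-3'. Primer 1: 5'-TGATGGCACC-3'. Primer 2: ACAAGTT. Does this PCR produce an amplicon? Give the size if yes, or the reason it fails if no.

Primer 1 (TGATGGCACC) matches the top strand at positions 23–32; it acts as a forward primer.
Primer 2's reverse complement is AACTTGT, matching the top strand at positions 43–49; it acts as a reverse primer.
The 3' ends face each other across positions 23–49, giving a 27 bp product.

Yes — a 27 bp product.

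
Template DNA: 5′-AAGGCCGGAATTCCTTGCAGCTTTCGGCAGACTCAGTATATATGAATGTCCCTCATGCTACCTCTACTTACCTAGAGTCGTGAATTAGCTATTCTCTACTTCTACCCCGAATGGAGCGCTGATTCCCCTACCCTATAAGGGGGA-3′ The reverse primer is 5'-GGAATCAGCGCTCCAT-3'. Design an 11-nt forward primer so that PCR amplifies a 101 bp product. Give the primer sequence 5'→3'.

5'-GGCAGACTCAG-3'

The reverse primer's reverse complement ATGGAGCGCTGATTCC matches the template at positions 111–126, so the product ends at position 126.
A 101 bp product then starts at position 126 − 101 + 1 = 26.
The forward primer is identical to the top strand there: GGCAGACTCAG.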